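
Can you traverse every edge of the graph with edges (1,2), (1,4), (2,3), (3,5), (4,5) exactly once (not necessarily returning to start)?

Step 1: Find the degree of each vertex:
  deg(1) = 2
  deg(2) = 2
  deg(3) = 2
  deg(4) = 2
  deg(5) = 2

Step 2: Count vertices with odd degree:
  All vertices have even degree (0 odd-degree vertices)

Step 3: Apply Euler's theorem:
  - Eulerian circuit exists iff graph is connected and all vertices have even degree
  - Eulerian path exists iff graph is connected and has 0 or 2 odd-degree vertices

Graph is connected with 0 odd-degree vertices.
Both Eulerian circuit and Eulerian path exist.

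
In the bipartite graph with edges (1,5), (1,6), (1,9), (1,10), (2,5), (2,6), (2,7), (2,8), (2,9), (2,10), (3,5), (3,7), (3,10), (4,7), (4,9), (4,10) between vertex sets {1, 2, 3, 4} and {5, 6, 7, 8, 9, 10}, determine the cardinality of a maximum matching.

Step 1: List the neighbors of each left vertex:
  1: 5, 6, 9, 10
  2: 5, 6, 7, 8, 9, 10
  3: 5, 7, 10
  4: 7, 9, 10

Step 2: Greedily match left vertices, then look for augmenting paths:
  Match 1 -- 5
  Match 2 -- 6
  Match 3 -- 7
  Match 4 -- 9
  No augmenting path remains.

Step 3: Verify this is maximum:
  Matching size 4 = min(|L|, |R|) = min(4, 6), which is an upper bound, so this matching is maximum.

Maximum matching: {(1,5), (2,6), (3,7), (4,9)}
Size: 4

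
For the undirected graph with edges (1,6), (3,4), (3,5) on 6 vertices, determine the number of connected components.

Step 1: Build adjacency list from edges:
  1: 6
  2: (none)
  3: 4, 5
  4: 3
  5: 3
  6: 1

Step 2: Run BFS/DFS from vertex 1:
  Visited: {1, 6}
  Reached 2 of 6 vertices

Step 3: Only 2 of 6 vertices reached. Graph is disconnected.
Connected components: {1, 6}, {2}, {3, 4, 5}
Number of connected components: 3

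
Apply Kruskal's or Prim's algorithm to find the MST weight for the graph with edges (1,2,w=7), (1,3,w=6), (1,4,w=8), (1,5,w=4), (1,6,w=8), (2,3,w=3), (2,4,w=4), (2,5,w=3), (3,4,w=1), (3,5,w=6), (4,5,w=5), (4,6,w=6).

Apply Kruskal's algorithm (sort edges by weight, add if no cycle):

Sorted edges by weight:
  (3,4) w=1
  (2,5) w=3
  (2,3) w=3
  (1,5) w=4
  (2,4) w=4
  (4,5) w=5
  (1,3) w=6
  (3,5) w=6
  (4,6) w=6
  (1,2) w=7
  (1,6) w=8
  (1,4) w=8

Add edge (3,4) w=1 -- no cycle. Running total: 1
Add edge (2,5) w=3 -- no cycle. Running total: 4
Add edge (2,3) w=3 -- no cycle. Running total: 7
Add edge (1,5) w=4 -- no cycle. Running total: 11
Skip edge (2,4) w=4 -- would create cycle
Skip edge (4,5) w=5 -- would create cycle
Skip edge (1,3) w=6 -- would create cycle
Skip edge (3,5) w=6 -- would create cycle
Add edge (4,6) w=6 -- no cycle. Running total: 17

MST edges: (3,4,w=1), (2,5,w=3), (2,3,w=3), (1,5,w=4), (4,6,w=6)
Total MST weight: 1 + 3 + 3 + 4 + 6 = 17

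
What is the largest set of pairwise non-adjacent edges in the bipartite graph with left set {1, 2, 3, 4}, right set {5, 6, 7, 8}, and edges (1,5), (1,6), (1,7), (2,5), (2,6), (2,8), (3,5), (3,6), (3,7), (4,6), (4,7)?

Step 1: List the neighbors of each left vertex:
  1: 5, 6, 7
  2: 5, 6, 8
  3: 5, 6, 7
  4: 6, 7

Step 2: Greedily match left vertices, then look for augmenting paths:
  Match 1 -- 5
  Match 2 -- 8
  Match 3 -- 7
  Match 4 -- 6
  No augmenting path remains.

Step 3: Verify this is maximum:
  Matching size 4 = min(|L|, |R|) = min(4, 4), which is an upper bound, so this matching is maximum.

Maximum matching: {(1,5), (2,8), (3,7), (4,6)}
Size: 4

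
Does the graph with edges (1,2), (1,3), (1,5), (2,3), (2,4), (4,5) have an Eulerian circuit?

Step 1: Find the degree of each vertex:
  deg(1) = 3
  deg(2) = 3
  deg(3) = 2
  deg(4) = 2
  deg(5) = 2

Step 2: Count vertices with odd degree:
  Odd-degree vertices: 1, 2 (2 total)

Step 3: Apply Euler's theorem:
  - Eulerian circuit exists iff graph is connected and all vertices have even degree
  - Eulerian path exists iff graph is connected and has 0 or 2 odd-degree vertices

Graph is connected with exactly 2 odd-degree vertices (1, 2).
Eulerian path exists (starting and ending at the odd-degree vertices), but no Eulerian circuit.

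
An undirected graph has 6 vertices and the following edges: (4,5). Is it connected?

Step 1: Build adjacency list from edges:
  1: (none)
  2: (none)
  3: (none)
  4: 5
  5: 4
  6: (none)

Step 2: Run BFS/DFS from vertex 1:
  Visited: {1}
  Reached 1 of 6 vertices

Step 3: Only 1 of 6 vertices reached. Graph is disconnected.
Connected components: {1}, {2}, {3}, {4, 5}, {6}
Answer: No, the graph is not connected (5 components).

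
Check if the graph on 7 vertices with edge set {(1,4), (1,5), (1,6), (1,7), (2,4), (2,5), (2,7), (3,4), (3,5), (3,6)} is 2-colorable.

Step 1: Attempt 2-coloring using BFS:
  Start at vertex 1, assign color 0
  Color vertex 4 with color 1 (neighbor of 1)
  Color vertex 5 with color 1 (neighbor of 1)
  Color vertex 6 with color 1 (neighbor of 1)
  Color vertex 7 with color 1 (neighbor of 1)
  Color vertex 2 with color 0 (neighbor of 4)
  Color vertex 3 with color 0 (neighbor of 4)

Step 2: 2-coloring succeeded. No conflicts found.
  Set A (color 0): {1, 2, 3}
  Set B (color 1): {4, 5, 6, 7}

The graph is bipartite with partition {1, 2, 3}, {4, 5, 6, 7}.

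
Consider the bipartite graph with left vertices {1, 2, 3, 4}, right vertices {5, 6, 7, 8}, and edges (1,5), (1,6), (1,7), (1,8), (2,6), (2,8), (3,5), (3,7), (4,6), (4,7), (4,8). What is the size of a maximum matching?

Step 1: List the neighbors of each left vertex:
  1: 5, 6, 7, 8
  2: 6, 8
  3: 5, 7
  4: 6, 7, 8

Step 2: Greedily match left vertices, then look for augmenting paths:
  Match 1 -- 5
  Match 2 -- 6
  Match 3 -- 7
  Match 4 -- 8
  No augmenting path remains.

Step 3: Verify this is maximum:
  Matching size 4 = min(|L|, |R|) = min(4, 4), which is an upper bound, so this matching is maximum.

Maximum matching: {(1,5), (2,6), (3,7), (4,8)}
Size: 4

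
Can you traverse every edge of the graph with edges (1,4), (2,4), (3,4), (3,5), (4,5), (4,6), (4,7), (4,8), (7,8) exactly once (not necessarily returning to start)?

Step 1: Find the degree of each vertex:
  deg(1) = 1
  deg(2) = 1
  deg(3) = 2
  deg(4) = 7
  deg(5) = 2
  deg(6) = 1
  deg(7) = 2
  deg(8) = 2

Step 2: Count vertices with odd degree:
  Odd-degree vertices: 1, 2, 4, 6 (4 total)

Step 3: Apply Euler's theorem:
  - Eulerian circuit exists iff graph is connected and all vertices have even degree
  - Eulerian path exists iff graph is connected and has 0 or 2 odd-degree vertices

Graph has 4 odd-degree vertices (need 0 or 2).
Neither Eulerian path nor Eulerian circuit exists.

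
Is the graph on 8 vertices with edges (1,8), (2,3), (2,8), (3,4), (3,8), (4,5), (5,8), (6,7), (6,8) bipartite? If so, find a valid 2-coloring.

Step 1: Attempt 2-coloring using BFS:
  Start at vertex 1, assign color 0
  Color vertex 8 with color 1 (neighbor of 1)
  Color vertex 2 with color 0 (neighbor of 8)
  Color vertex 3 with color 0 (neighbor of 8)
  Color vertex 5 with color 0 (neighbor of 8)
  Color vertex 6 with color 0 (neighbor of 8)

Step 2: Conflict found! Vertices 2 and 3 are adjacent but have the same color.
This means the graph contains an odd cycle.

The graph is NOT bipartite.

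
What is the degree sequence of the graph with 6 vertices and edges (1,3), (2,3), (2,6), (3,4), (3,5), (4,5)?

Step 1: Count edges incident to each vertex:
  deg(1) = 1 (neighbors: 3)
  deg(2) = 2 (neighbors: 3, 6)
  deg(3) = 4 (neighbors: 1, 2, 4, 5)
  deg(4) = 2 (neighbors: 3, 5)
  deg(5) = 2 (neighbors: 3, 4)
  deg(6) = 1 (neighbors: 2)

Step 2: Sort degrees in non-increasing order:
  Degrees: [1, 2, 4, 2, 2, 1] -> sorted: [4, 2, 2, 2, 1, 1]

Degree sequence: [4, 2, 2, 2, 1, 1]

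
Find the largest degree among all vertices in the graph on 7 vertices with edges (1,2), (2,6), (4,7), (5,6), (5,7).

Step 1: Count edges incident to each vertex:
  deg(1) = 1 (neighbors: 2)
  deg(2) = 2 (neighbors: 1, 6)
  deg(3) = 0 (neighbors: none)
  deg(4) = 1 (neighbors: 7)
  deg(5) = 2 (neighbors: 6, 7)
  deg(6) = 2 (neighbors: 2, 5)
  deg(7) = 2 (neighbors: 4, 5)

Step 2: Find maximum:
  max(1, 2, 0, 1, 2, 2, 2) = 2 (vertex 2)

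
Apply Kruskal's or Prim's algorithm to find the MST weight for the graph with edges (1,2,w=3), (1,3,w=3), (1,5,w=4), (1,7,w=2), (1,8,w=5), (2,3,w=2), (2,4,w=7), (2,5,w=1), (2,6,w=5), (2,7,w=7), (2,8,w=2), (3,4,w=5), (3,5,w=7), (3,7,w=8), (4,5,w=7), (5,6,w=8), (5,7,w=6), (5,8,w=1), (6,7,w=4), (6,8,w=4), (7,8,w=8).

Apply Kruskal's algorithm (sort edges by weight, add if no cycle):

Sorted edges by weight:
  (2,5) w=1
  (5,8) w=1
  (1,7) w=2
  (2,8) w=2
  (2,3) w=2
  (1,2) w=3
  (1,3) w=3
  (1,5) w=4
  (6,7) w=4
  (6,8) w=4
  (1,8) w=5
  (2,6) w=5
  (3,4) w=5
  (5,7) w=6
  (2,4) w=7
  (2,7) w=7
  (3,5) w=7
  (4,5) w=7
  (3,7) w=8
  (5,6) w=8
  (7,8) w=8

Add edge (2,5) w=1 -- no cycle. Running total: 1
Add edge (5,8) w=1 -- no cycle. Running total: 2
Add edge (1,7) w=2 -- no cycle. Running total: 4
Skip edge (2,8) w=2 -- would create cycle
Add edge (2,3) w=2 -- no cycle. Running total: 6
Add edge (1,2) w=3 -- no cycle. Running total: 9
Skip edge (1,3) w=3 -- would create cycle
Skip edge (1,5) w=4 -- would create cycle
Add edge (6,7) w=4 -- no cycle. Running total: 13
Skip edge (6,8) w=4 -- would create cycle
Skip edge (1,8) w=5 -- would create cycle
Skip edge (2,6) w=5 -- would create cycle
Add edge (3,4) w=5 -- no cycle. Running total: 18

MST edges: (2,5,w=1), (5,8,w=1), (1,7,w=2), (2,3,w=2), (1,2,w=3), (6,7,w=4), (3,4,w=5)
Total MST weight: 1 + 1 + 2 + 2 + 3 + 4 + 5 = 18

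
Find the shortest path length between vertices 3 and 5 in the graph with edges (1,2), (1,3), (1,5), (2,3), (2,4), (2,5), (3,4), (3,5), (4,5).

Step 1: Build adjacency list:
  1: 2, 3, 5
  2: 1, 3, 4, 5
  3: 1, 2, 4, 5
  4: 2, 3, 5
  5: 1, 2, 3, 4

Step 2: BFS from vertex 3 to find shortest path to 5:
  vertex 1 reached at distance 1
  vertex 2 reached at distance 1
  vertex 4 reached at distance 1
  vertex 5 reached at distance 1

Step 3: Shortest path: 3 -> 5
Path length: 1 edge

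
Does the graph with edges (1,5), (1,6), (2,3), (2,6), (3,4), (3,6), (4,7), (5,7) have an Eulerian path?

Step 1: Find the degree of each vertex:
  deg(1) = 2
  deg(2) = 2
  deg(3) = 3
  deg(4) = 2
  deg(5) = 2
  deg(6) = 3
  deg(7) = 2

Step 2: Count vertices with odd degree:
  Odd-degree vertices: 3, 6 (2 total)

Step 3: Apply Euler's theorem:
  - Eulerian circuit exists iff graph is connected and all vertices have even degree
  - Eulerian path exists iff graph is connected and has 0 or 2 odd-degree vertices

Graph is connected with exactly 2 odd-degree vertices (3, 6).
Eulerian path exists (starting and ending at the odd-degree vertices), but no Eulerian circuit.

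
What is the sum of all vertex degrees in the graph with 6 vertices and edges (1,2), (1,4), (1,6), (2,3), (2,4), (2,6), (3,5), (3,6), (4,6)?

Step 1: Count edges incident to each vertex:
  deg(1) = 3 (neighbors: 2, 4, 6)
  deg(2) = 4 (neighbors: 1, 3, 4, 6)
  deg(3) = 3 (neighbors: 2, 5, 6)
  deg(4) = 3 (neighbors: 1, 2, 6)
  deg(5) = 1 (neighbors: 3)
  deg(6) = 4 (neighbors: 1, 2, 3, 4)

Step 2: Sum all degrees:
  3 + 4 + 3 + 3 + 1 + 4 = 18

Verification: sum of degrees = 2 * |E| = 2 * 9 = 18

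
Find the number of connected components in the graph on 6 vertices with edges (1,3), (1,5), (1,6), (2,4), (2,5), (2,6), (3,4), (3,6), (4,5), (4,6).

Step 1: Build adjacency list from edges:
  1: 3, 5, 6
  2: 4, 5, 6
  3: 1, 4, 6
  4: 2, 3, 5, 6
  5: 1, 2, 4
  6: 1, 2, 3, 4

Step 2: Run BFS/DFS from vertex 1:
  Visited: {1, 3, 5, 6, 4, 2}
  Reached 6 of 6 vertices

Step 3: All 6 vertices reached from vertex 1, so the graph is connected.
Number of connected components: 1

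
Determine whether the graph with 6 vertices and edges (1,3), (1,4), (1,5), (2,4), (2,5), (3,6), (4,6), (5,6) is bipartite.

Step 1: Attempt 2-coloring using BFS:
  Start at vertex 1, assign color 0
  Color vertex 3 with color 1 (neighbor of 1)
  Color vertex 4 with color 1 (neighbor of 1)
  Color vertex 5 with color 1 (neighbor of 1)
  Color vertex 6 with color 0 (neighbor of 3)
  Color vertex 2 with color 0 (neighbor of 4)

Step 2: 2-coloring succeeded. No conflicts found.
  Set A (color 0): {1, 2, 6}
  Set B (color 1): {3, 4, 5}

The graph is bipartite with partition {1, 2, 6}, {3, 4, 5}.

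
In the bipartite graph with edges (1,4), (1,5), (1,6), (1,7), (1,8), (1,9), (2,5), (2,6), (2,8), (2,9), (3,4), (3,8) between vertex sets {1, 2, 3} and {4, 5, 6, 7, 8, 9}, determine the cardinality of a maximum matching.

Step 1: List the neighbors of each left vertex:
  1: 4, 5, 6, 7, 8, 9
  2: 5, 6, 8, 9
  3: 4, 8

Step 2: Greedily match left vertices, then look for augmenting paths:
  Match 1 -- 4
  Match 2 -- 5
  Match 3 -- 8
  No augmenting path remains.

Step 3: Verify this is maximum:
  Matching size 3 = min(|L|, |R|) = min(3, 6), which is an upper bound, so this matching is maximum.

Maximum matching: {(1,4), (2,5), (3,8)}
Size: 3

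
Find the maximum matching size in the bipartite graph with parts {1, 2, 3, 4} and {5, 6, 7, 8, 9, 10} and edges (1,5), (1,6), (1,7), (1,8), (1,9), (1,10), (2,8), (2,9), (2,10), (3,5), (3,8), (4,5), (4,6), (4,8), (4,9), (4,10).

Step 1: List the neighbors of each left vertex:
  1: 5, 6, 7, 8, 9, 10
  2: 8, 9, 10
  3: 5, 8
  4: 5, 6, 8, 9, 10

Step 2: Greedily match left vertices, then look for augmenting paths:
  Match 1 -- 7
  Match 2 -- 8
  Match 3 -- 5
  Match 4 -- 6
  No augmenting path remains.

Step 3: Verify this is maximum:
  Matching size 4 = min(|L|, |R|) = min(4, 6), which is an upper bound, so this matching is maximum.

Maximum matching: {(1,7), (2,8), (3,5), (4,6)}
Size: 4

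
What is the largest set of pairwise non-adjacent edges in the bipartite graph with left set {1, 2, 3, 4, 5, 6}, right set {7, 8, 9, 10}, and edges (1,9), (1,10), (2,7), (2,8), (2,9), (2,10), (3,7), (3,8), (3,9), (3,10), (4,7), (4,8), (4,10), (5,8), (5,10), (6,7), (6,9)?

Step 1: List the neighbors of each left vertex:
  1: 9, 10
  2: 7, 8, 9, 10
  3: 7, 8, 9, 10
  4: 7, 8, 10
  5: 8, 10
  6: 7, 9

Step 2: Greedily match left vertices, then look for augmenting paths:
  Match 1 -- 9
  Match 2 -- 7
  Match 3 -- 8
  Match 4 -- 10
  No augmenting path remains.

Step 3: Verify this is maximum:
  Matching size 4 = min(|L|, |R|) = min(6, 4), which is an upper bound, so this matching is maximum.

Maximum matching: {(1,9), (2,7), (3,8), (4,10)}
Size: 4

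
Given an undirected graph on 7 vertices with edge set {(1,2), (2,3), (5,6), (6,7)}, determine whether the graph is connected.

Step 1: Build adjacency list from edges:
  1: 2
  2: 1, 3
  3: 2
  4: (none)
  5: 6
  6: 5, 7
  7: 6

Step 2: Run BFS/DFS from vertex 1:
  Visited: {1, 2, 3}
  Reached 3 of 7 vertices

Step 3: Only 3 of 7 vertices reached. Graph is disconnected.
Connected components: {1, 2, 3}, {4}, {5, 6, 7}
Answer: No, the graph is not connected (3 components).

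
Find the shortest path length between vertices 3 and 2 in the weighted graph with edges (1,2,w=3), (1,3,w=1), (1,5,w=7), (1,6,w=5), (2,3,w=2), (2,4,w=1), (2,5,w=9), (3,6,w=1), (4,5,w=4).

Step 1: Build adjacency list with weights:
  1: 2(w=3), 3(w=1), 5(w=7), 6(w=5)
  2: 1(w=3), 3(w=2), 4(w=1), 5(w=9)
  3: 1(w=1), 2(w=2), 6(w=1)
  4: 2(w=1), 5(w=4)
  5: 1(w=7), 2(w=9), 4(w=4)
  6: 1(w=5), 3(w=1)

Step 2: Apply Dijkstra's algorithm from vertex 3:
  Visit vertex 3 (distance=0)
    Update dist[1] = 1
    Update dist[2] = 2
    Update dist[6] = 1
  Visit vertex 1 (distance=1)
    Update dist[5] = 8
  Visit vertex 6 (distance=1)
  Visit vertex 2 (distance=2)
    Update dist[4] = 3

Step 3: Shortest path: 3 -> 2
Total weight: 2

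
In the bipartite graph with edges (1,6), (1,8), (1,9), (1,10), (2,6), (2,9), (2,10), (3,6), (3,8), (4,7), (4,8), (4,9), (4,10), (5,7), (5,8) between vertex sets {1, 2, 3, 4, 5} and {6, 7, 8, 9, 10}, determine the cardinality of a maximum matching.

Step 1: List the neighbors of each left vertex:
  1: 6, 8, 9, 10
  2: 6, 9, 10
  3: 6, 8
  4: 7, 8, 9, 10
  5: 7, 8

Step 2: Greedily match left vertices, then look for augmenting paths:
  Match 1 -- 6
  Match 2 -- 9
  Match 3 -- 8
  Match 4 -- 10
  Match 5 -- 7
  No augmenting path remains.

Step 3: Verify this is maximum:
  Matching size 5 = min(|L|, |R|) = min(5, 5), which is an upper bound, so this matching is maximum.

Maximum matching: {(1,6), (2,9), (3,8), (4,10), (5,7)}
Size: 5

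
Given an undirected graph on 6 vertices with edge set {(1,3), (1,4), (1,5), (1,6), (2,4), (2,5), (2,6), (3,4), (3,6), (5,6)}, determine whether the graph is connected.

Step 1: Build adjacency list from edges:
  1: 3, 4, 5, 6
  2: 4, 5, 6
  3: 1, 4, 6
  4: 1, 2, 3
  5: 1, 2, 6
  6: 1, 2, 3, 5

Step 2: Run BFS/DFS from vertex 1:
  Visited: {1, 3, 4, 5, 6, 2}
  Reached 6 of 6 vertices

Step 3: All 6 vertices reached from vertex 1, so the graph is connected.
Answer: Yes, the graph is connected.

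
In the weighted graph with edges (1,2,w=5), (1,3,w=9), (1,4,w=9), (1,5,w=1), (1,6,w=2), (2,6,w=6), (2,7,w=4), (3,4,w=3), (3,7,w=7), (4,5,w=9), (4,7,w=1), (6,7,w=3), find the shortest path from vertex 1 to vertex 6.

Step 1: Build adjacency list with weights:
  1: 2(w=5), 3(w=9), 4(w=9), 5(w=1), 6(w=2)
  2: 1(w=5), 6(w=6), 7(w=4)
  3: 1(w=9), 4(w=3), 7(w=7)
  4: 1(w=9), 3(w=3), 5(w=9), 7(w=1)
  5: 1(w=1), 4(w=9)
  6: 1(w=2), 2(w=6), 7(w=3)
  7: 2(w=4), 3(w=7), 4(w=1), 6(w=3)

Step 2: Apply Dijkstra's algorithm from vertex 1:
  Visit vertex 1 (distance=0)
    Update dist[2] = 5
    Update dist[3] = 9
    Update dist[4] = 9
    Update dist[5] = 1
    Update dist[6] = 2
  Visit vertex 5 (distance=1)
  Visit vertex 6 (distance=2)
    Update dist[7] = 5

Step 3: Shortest path: 1 -> 6
Total weight: 2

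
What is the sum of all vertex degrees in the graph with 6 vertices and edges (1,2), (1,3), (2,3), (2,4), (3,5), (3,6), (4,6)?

Step 1: Count edges incident to each vertex:
  deg(1) = 2 (neighbors: 2, 3)
  deg(2) = 3 (neighbors: 1, 3, 4)
  deg(3) = 4 (neighbors: 1, 2, 5, 6)
  deg(4) = 2 (neighbors: 2, 6)
  deg(5) = 1 (neighbors: 3)
  deg(6) = 2 (neighbors: 3, 4)

Step 2: Sum all degrees:
  2 + 3 + 4 + 2 + 1 + 2 = 14

Verification: sum of degrees = 2 * |E| = 2 * 7 = 14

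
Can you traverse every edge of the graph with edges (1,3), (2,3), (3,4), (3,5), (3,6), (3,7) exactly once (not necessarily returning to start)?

Step 1: Find the degree of each vertex:
  deg(1) = 1
  deg(2) = 1
  deg(3) = 6
  deg(4) = 1
  deg(5) = 1
  deg(6) = 1
  deg(7) = 1

Step 2: Count vertices with odd degree:
  Odd-degree vertices: 1, 2, 4, 5, 6, 7 (6 total)

Step 3: Apply Euler's theorem:
  - Eulerian circuit exists iff graph is connected and all vertices have even degree
  - Eulerian path exists iff graph is connected and has 0 or 2 odd-degree vertices

Graph has 6 odd-degree vertices (need 0 or 2).
Neither Eulerian path nor Eulerian circuit exists.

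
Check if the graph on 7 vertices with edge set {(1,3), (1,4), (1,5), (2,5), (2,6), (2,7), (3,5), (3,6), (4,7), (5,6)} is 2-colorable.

Step 1: Attempt 2-coloring using BFS:
  Start at vertex 1, assign color 0
  Color vertex 3 with color 1 (neighbor of 1)
  Color vertex 4 with color 1 (neighbor of 1)
  Color vertex 5 with color 1 (neighbor of 1)

Step 2: Conflict found! Vertices 3 and 5 are adjacent but have the same color.
This means the graph contains an odd cycle.

The graph is NOT bipartite.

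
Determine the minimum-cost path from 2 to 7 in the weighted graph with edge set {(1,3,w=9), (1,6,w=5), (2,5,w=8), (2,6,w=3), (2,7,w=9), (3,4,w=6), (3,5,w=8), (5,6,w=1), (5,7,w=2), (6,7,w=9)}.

Step 1: Build adjacency list with weights:
  1: 3(w=9), 6(w=5)
  2: 5(w=8), 6(w=3), 7(w=9)
  3: 1(w=9), 4(w=6), 5(w=8)
  4: 3(w=6)
  5: 2(w=8), 3(w=8), 6(w=1), 7(w=2)
  6: 1(w=5), 2(w=3), 5(w=1), 7(w=9)
  7: 2(w=9), 5(w=2), 6(w=9)

Step 2: Apply Dijkstra's algorithm from vertex 2:
  Visit vertex 2 (distance=0)
    Update dist[5] = 8
    Update dist[6] = 3
    Update dist[7] = 9
  Visit vertex 6 (distance=3)
    Update dist[1] = 8
    Update dist[5] = 4
  Visit vertex 5 (distance=4)
    Update dist[3] = 12
    Update dist[7] = 6
  Visit vertex 7 (distance=6)

Step 3: Shortest path: 2 -> 6 -> 5 -> 7
Total weight: 3 + 1 + 2 = 6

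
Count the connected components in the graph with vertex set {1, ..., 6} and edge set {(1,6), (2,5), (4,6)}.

Step 1: Build adjacency list from edges:
  1: 6
  2: 5
  3: (none)
  4: 6
  5: 2
  6: 1, 4

Step 2: Run BFS/DFS from vertex 1:
  Visited: {1, 6, 4}
  Reached 3 of 6 vertices

Step 3: Only 3 of 6 vertices reached. Graph is disconnected.
Connected components: {1, 4, 6}, {2, 5}, {3}
Number of connected components: 3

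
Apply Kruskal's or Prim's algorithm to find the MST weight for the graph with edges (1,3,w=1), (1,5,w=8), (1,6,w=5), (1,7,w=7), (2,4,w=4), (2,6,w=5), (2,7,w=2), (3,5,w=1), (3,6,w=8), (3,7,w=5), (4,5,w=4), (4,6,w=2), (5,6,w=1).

Apply Kruskal's algorithm (sort edges by weight, add if no cycle):

Sorted edges by weight:
  (1,3) w=1
  (3,5) w=1
  (5,6) w=1
  (2,7) w=2
  (4,6) w=2
  (2,4) w=4
  (4,5) w=4
  (1,6) w=5
  (2,6) w=5
  (3,7) w=5
  (1,7) w=7
  (1,5) w=8
  (3,6) w=8

Add edge (1,3) w=1 -- no cycle. Running total: 1
Add edge (3,5) w=1 -- no cycle. Running total: 2
Add edge (5,6) w=1 -- no cycle. Running total: 3
Add edge (2,7) w=2 -- no cycle. Running total: 5
Add edge (4,6) w=2 -- no cycle. Running total: 7
Add edge (2,4) w=4 -- no cycle. Running total: 11

MST edges: (1,3,w=1), (3,5,w=1), (5,6,w=1), (2,7,w=2), (4,6,w=2), (2,4,w=4)
Total MST weight: 1 + 1 + 1 + 2 + 2 + 4 = 11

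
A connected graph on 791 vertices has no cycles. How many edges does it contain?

A tree on n vertices always has exactly n - 1 edges.
For n = 791: edges = 791 - 1 = 790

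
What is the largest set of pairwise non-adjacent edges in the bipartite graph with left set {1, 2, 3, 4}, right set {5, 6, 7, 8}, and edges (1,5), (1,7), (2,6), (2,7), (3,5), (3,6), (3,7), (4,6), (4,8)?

Step 1: List the neighbors of each left vertex:
  1: 5, 7
  2: 6, 7
  3: 5, 6, 7
  4: 6, 8

Step 2: Greedily match left vertices, then look for augmenting paths:
  Match 1 -- 5
  Match 2 -- 6
  Match 3 -- 7
  Match 4 -- 8
  No augmenting path remains.

Step 3: Verify this is maximum:
  Matching size 4 = min(|L|, |R|) = min(4, 4), which is an upper bound, so this matching is maximum.

Maximum matching: {(1,5), (2,6), (3,7), (4,8)}
Size: 4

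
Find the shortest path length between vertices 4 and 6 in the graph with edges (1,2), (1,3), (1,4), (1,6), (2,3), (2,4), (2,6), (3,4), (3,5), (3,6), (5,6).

Step 1: Build adjacency list:
  1: 2, 3, 4, 6
  2: 1, 3, 4, 6
  3: 1, 2, 4, 5, 6
  4: 1, 2, 3
  5: 3, 6
  6: 1, 2, 3, 5

Step 2: BFS from vertex 4 to find shortest path to 6:
  vertex 1 reached at distance 1
  vertex 2 reached at distance 1
  vertex 3 reached at distance 1
  vertex 6 reached at distance 2

Step 3: Shortest path: 4 -> 3 -> 6
Path length: 2 edges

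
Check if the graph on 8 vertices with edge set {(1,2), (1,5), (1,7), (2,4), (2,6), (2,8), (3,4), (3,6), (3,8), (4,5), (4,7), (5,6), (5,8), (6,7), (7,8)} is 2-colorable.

Step 1: Attempt 2-coloring using BFS:
  Start at vertex 1, assign color 0
  Color vertex 2 with color 1 (neighbor of 1)
  Color vertex 5 with color 1 (neighbor of 1)
  Color vertex 7 with color 1 (neighbor of 1)
  Color vertex 4 with color 0 (neighbor of 2)
  Color vertex 6 with color 0 (neighbor of 2)
  Color vertex 8 with color 0 (neighbor of 2)
  Color vertex 3 with color 1 (neighbor of 4)

Step 2: 2-coloring succeeded. No conflicts found.
  Set A (color 0): {1, 4, 6, 8}
  Set B (color 1): {2, 3, 5, 7}

The graph is bipartite with partition {1, 4, 6, 8}, {2, 3, 5, 7}.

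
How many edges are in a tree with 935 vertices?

A tree on n vertices always has exactly n - 1 edges.
For n = 935: edges = 935 - 1 = 934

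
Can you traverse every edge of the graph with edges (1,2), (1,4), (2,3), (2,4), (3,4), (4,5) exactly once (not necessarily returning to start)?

Step 1: Find the degree of each vertex:
  deg(1) = 2
  deg(2) = 3
  deg(3) = 2
  deg(4) = 4
  deg(5) = 1

Step 2: Count vertices with odd degree:
  Odd-degree vertices: 2, 5 (2 total)

Step 3: Apply Euler's theorem:
  - Eulerian circuit exists iff graph is connected and all vertices have even degree
  - Eulerian path exists iff graph is connected and has 0 or 2 odd-degree vertices

Graph is connected with exactly 2 odd-degree vertices (2, 5).
Eulerian path exists (starting and ending at the odd-degree vertices), but no Eulerian circuit.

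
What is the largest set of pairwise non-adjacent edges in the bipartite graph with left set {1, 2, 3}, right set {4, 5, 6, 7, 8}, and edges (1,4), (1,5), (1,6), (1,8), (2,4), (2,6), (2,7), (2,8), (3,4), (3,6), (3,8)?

Step 1: List the neighbors of each left vertex:
  1: 4, 5, 6, 8
  2: 4, 6, 7, 8
  3: 4, 6, 8

Step 2: Greedily match left vertices, then look for augmenting paths:
  Match 1 -- 4
  Match 2 -- 6
  Match 3 -- 8
  No augmenting path remains.

Step 3: Verify this is maximum:
  Matching size 3 = min(|L|, |R|) = min(3, 5), which is an upper bound, so this matching is maximum.

Maximum matching: {(1,4), (2,6), (3,8)}
Size: 3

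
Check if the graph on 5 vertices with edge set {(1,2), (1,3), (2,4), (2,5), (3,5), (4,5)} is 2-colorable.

Step 1: Attempt 2-coloring using BFS:
  Start at vertex 1, assign color 0
  Color vertex 2 with color 1 (neighbor of 1)
  Color vertex 3 with color 1 (neighbor of 1)
  Color vertex 4 with color 0 (neighbor of 2)
  Color vertex 5 with color 0 (neighbor of 2)

Step 2: Conflict found! Vertices 4 and 5 are adjacent but have the same color.
This means the graph contains an odd cycle.

The graph is NOT bipartite.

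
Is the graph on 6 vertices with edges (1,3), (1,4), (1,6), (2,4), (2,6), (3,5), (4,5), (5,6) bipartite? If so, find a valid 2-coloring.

Step 1: Attempt 2-coloring using BFS:
  Start at vertex 1, assign color 0
  Color vertex 3 with color 1 (neighbor of 1)
  Color vertex 4 with color 1 (neighbor of 1)
  Color vertex 6 with color 1 (neighbor of 1)
  Color vertex 5 with color 0 (neighbor of 3)
  Color vertex 2 with color 0 (neighbor of 4)

Step 2: 2-coloring succeeded. No conflicts found.
  Set A (color 0): {1, 2, 5}
  Set B (color 1): {3, 4, 6}

The graph is bipartite with partition {1, 2, 5}, {3, 4, 6}.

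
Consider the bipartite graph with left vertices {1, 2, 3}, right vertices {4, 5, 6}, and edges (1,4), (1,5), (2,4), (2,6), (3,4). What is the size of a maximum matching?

Step 1: List the neighbors of each left vertex:
  1: 4, 5
  2: 4, 6
  3: 4

Step 2: Greedily match left vertices, then look for augmenting paths:
  Match 1 -- 5
  Match 2 -- 6
  Match 3 -- 4
  No augmenting path remains.

Step 3: Verify this is maximum:
  Matching size 3 = min(|L|, |R|) = min(3, 3), which is an upper bound, so this matching is maximum.

Maximum matching: {(1,5), (2,6), (3,4)}
Size: 3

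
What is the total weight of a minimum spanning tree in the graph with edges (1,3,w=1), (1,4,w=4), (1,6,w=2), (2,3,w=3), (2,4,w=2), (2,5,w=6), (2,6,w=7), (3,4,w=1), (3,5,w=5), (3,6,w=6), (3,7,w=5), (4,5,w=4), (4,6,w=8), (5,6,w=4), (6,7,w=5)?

Apply Kruskal's algorithm (sort edges by weight, add if no cycle):

Sorted edges by weight:
  (1,3) w=1
  (3,4) w=1
  (1,6) w=2
  (2,4) w=2
  (2,3) w=3
  (1,4) w=4
  (4,5) w=4
  (5,6) w=4
  (3,7) w=5
  (3,5) w=5
  (6,7) w=5
  (2,5) w=6
  (3,6) w=6
  (2,6) w=7
  (4,6) w=8

Add edge (1,3) w=1 -- no cycle. Running total: 1
Add edge (3,4) w=1 -- no cycle. Running total: 2
Add edge (1,6) w=2 -- no cycle. Running total: 4
Add edge (2,4) w=2 -- no cycle. Running total: 6
Skip edge (2,3) w=3 -- would create cycle
Skip edge (1,4) w=4 -- would create cycle
Add edge (4,5) w=4 -- no cycle. Running total: 10
Skip edge (5,6) w=4 -- would create cycle
Add edge (3,7) w=5 -- no cycle. Running total: 15

MST edges: (1,3,w=1), (3,4,w=1), (1,6,w=2), (2,4,w=2), (4,5,w=4), (3,7,w=5)
Total MST weight: 1 + 1 + 2 + 2 + 4 + 5 = 15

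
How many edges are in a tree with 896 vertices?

A tree on n vertices always has exactly n - 1 edges.
For n = 896: edges = 896 - 1 = 895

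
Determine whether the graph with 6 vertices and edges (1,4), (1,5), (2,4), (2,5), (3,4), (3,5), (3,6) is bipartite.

Step 1: Attempt 2-coloring using BFS:
  Start at vertex 1, assign color 0
  Color vertex 4 with color 1 (neighbor of 1)
  Color vertex 5 with color 1 (neighbor of 1)
  Color vertex 2 with color 0 (neighbor of 4)
  Color vertex 3 with color 0 (neighbor of 4)
  Color vertex 6 with color 1 (neighbor of 3)

Step 2: 2-coloring succeeded. No conflicts found.
  Set A (color 0): {1, 2, 3}
  Set B (color 1): {4, 5, 6}

The graph is bipartite with partition {1, 2, 3}, {4, 5, 6}.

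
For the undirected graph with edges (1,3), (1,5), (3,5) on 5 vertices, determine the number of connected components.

Step 1: Build adjacency list from edges:
  1: 3, 5
  2: (none)
  3: 1, 5
  4: (none)
  5: 1, 3

Step 2: Run BFS/DFS from vertex 1:
  Visited: {1, 3, 5}
  Reached 3 of 5 vertices

Step 3: Only 3 of 5 vertices reached. Graph is disconnected.
Connected components: {1, 3, 5}, {2}, {4}
Number of connected components: 3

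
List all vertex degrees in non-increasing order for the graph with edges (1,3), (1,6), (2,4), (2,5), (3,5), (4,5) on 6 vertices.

Step 1: Count edges incident to each vertex:
  deg(1) = 2 (neighbors: 3, 6)
  deg(2) = 2 (neighbors: 4, 5)
  deg(3) = 2 (neighbors: 1, 5)
  deg(4) = 2 (neighbors: 2, 5)
  deg(5) = 3 (neighbors: 2, 3, 4)
  deg(6) = 1 (neighbors: 1)

Step 2: Sort degrees in non-increasing order:
  Degrees: [2, 2, 2, 2, 3, 1] -> sorted: [3, 2, 2, 2, 2, 1]

Degree sequence: [3, 2, 2, 2, 2, 1]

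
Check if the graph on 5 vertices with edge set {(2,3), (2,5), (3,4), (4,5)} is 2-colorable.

Step 1: Attempt 2-coloring using BFS:
  Start at vertex 1, assign color 0
  Start new component at vertex 2, assign color 0
  Color vertex 3 with color 1 (neighbor of 2)
  Color vertex 5 with color 1 (neighbor of 2)
  Color vertex 4 with color 0 (neighbor of 3)

Step 2: 2-coloring succeeded. No conflicts found.
  Set A (color 0): {1, 2, 4}
  Set B (color 1): {3, 5}

The graph is bipartite with partition {1, 2, 4}, {3, 5}.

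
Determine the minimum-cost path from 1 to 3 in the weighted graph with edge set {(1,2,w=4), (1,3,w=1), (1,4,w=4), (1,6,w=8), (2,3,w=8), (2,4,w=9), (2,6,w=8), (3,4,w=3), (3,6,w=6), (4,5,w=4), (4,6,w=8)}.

Step 1: Build adjacency list with weights:
  1: 2(w=4), 3(w=1), 4(w=4), 6(w=8)
  2: 1(w=4), 3(w=8), 4(w=9), 6(w=8)
  3: 1(w=1), 2(w=8), 4(w=3), 6(w=6)
  4: 1(w=4), 2(w=9), 3(w=3), 5(w=4), 6(w=8)
  5: 4(w=4)
  6: 1(w=8), 2(w=8), 3(w=6), 4(w=8)

Step 2: Apply Dijkstra's algorithm from vertex 1:
  Visit vertex 1 (distance=0)
    Update dist[2] = 4
    Update dist[3] = 1
    Update dist[4] = 4
    Update dist[6] = 8
  Visit vertex 3 (distance=1)
    Update dist[6] = 7

Step 3: Shortest path: 1 -> 3
Total weight: 1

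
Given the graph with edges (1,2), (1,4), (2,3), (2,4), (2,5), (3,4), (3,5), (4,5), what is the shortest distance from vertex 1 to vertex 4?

Step 1: Build adjacency list:
  1: 2, 4
  2: 1, 3, 4, 5
  3: 2, 4, 5
  4: 1, 2, 3, 5
  5: 2, 3, 4

Step 2: BFS from vertex 1 to find shortest path to 4:
  vertex 2 reached at distance 1
  vertex 4 reached at distance 1

Step 3: Shortest path: 1 -> 4
Path length: 1 edge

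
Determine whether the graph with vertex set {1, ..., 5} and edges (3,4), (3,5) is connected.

Step 1: Build adjacency list from edges:
  1: (none)
  2: (none)
  3: 4, 5
  4: 3
  5: 3

Step 2: Run BFS/DFS from vertex 1:
  Visited: {1}
  Reached 1 of 5 vertices

Step 3: Only 1 of 5 vertices reached. Graph is disconnected.
Connected components: {1}, {2}, {3, 4, 5}
Answer: No, the graph is not connected (3 components).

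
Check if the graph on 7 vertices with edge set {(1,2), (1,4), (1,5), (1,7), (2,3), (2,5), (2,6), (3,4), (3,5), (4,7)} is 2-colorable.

Step 1: Attempt 2-coloring using BFS:
  Start at vertex 1, assign color 0
  Color vertex 2 with color 1 (neighbor of 1)
  Color vertex 4 with color 1 (neighbor of 1)
  Color vertex 5 with color 1 (neighbor of 1)
  Color vertex 7 with color 1 (neighbor of 1)
  Color vertex 3 with color 0 (neighbor of 2)

Step 2: Conflict found! Vertices 2 and 5 are adjacent but have the same color.
This means the graph contains an odd cycle.

The graph is NOT bipartite.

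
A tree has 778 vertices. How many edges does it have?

A tree on n vertices always has exactly n - 1 edges.
For n = 778: edges = 778 - 1 = 777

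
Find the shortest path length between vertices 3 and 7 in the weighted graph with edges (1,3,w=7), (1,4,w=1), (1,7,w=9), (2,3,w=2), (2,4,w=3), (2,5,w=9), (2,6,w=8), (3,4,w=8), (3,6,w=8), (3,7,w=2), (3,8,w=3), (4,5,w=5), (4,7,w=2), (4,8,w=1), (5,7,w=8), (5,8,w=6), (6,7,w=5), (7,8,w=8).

Step 1: Build adjacency list with weights:
  1: 3(w=7), 4(w=1), 7(w=9)
  2: 3(w=2), 4(w=3), 5(w=9), 6(w=8)
  3: 1(w=7), 2(w=2), 4(w=8), 6(w=8), 7(w=2), 8(w=3)
  4: 1(w=1), 2(w=3), 3(w=8), 5(w=5), 7(w=2), 8(w=1)
  5: 2(w=9), 4(w=5), 7(w=8), 8(w=6)
  6: 2(w=8), 3(w=8), 7(w=5)
  7: 1(w=9), 3(w=2), 4(w=2), 5(w=8), 6(w=5), 8(w=8)
  8: 3(w=3), 4(w=1), 5(w=6), 7(w=8)

Step 2: Apply Dijkstra's algorithm from vertex 3:
  Visit vertex 3 (distance=0)
    Update dist[1] = 7
    Update dist[2] = 2
    Update dist[4] = 8
    Update dist[6] = 8
    Update dist[7] = 2
    Update dist[8] = 3
  Visit vertex 2 (distance=2)
    Update dist[4] = 5
    Update dist[5] = 11
  Visit vertex 7 (distance=2)
    Update dist[4] = 4
    Update dist[5] = 10
    Update dist[6] = 7

Step 3: Shortest path: 3 -> 7
Total weight: 2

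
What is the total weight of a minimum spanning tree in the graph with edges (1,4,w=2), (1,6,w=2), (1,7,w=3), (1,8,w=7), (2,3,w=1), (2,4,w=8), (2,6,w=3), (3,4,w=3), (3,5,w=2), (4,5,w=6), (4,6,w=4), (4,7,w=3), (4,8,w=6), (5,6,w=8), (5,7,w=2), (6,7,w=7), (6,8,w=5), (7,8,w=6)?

Apply Kruskal's algorithm (sort edges by weight, add if no cycle):

Sorted edges by weight:
  (2,3) w=1
  (1,6) w=2
  (1,4) w=2
  (3,5) w=2
  (5,7) w=2
  (1,7) w=3
  (2,6) w=3
  (3,4) w=3
  (4,7) w=3
  (4,6) w=4
  (6,8) w=5
  (4,5) w=6
  (4,8) w=6
  (7,8) w=6
  (1,8) w=7
  (6,7) w=7
  (2,4) w=8
  (5,6) w=8

Add edge (2,3) w=1 -- no cycle. Running total: 1
Add edge (1,6) w=2 -- no cycle. Running total: 3
Add edge (1,4) w=2 -- no cycle. Running total: 5
Add edge (3,5) w=2 -- no cycle. Running total: 7
Add edge (5,7) w=2 -- no cycle. Running total: 9
Add edge (1,7) w=3 -- no cycle. Running total: 12
Skip edge (2,6) w=3 -- would create cycle
Skip edge (3,4) w=3 -- would create cycle
Skip edge (4,7) w=3 -- would create cycle
Skip edge (4,6) w=4 -- would create cycle
Add edge (6,8) w=5 -- no cycle. Running total: 17

MST edges: (2,3,w=1), (1,6,w=2), (1,4,w=2), (3,5,w=2), (5,7,w=2), (1,7,w=3), (6,8,w=5)
Total MST weight: 1 + 2 + 2 + 2 + 2 + 3 + 5 = 17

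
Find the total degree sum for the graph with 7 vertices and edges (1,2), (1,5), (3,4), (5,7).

Step 1: Count edges incident to each vertex:
  deg(1) = 2 (neighbors: 2, 5)
  deg(2) = 1 (neighbors: 1)
  deg(3) = 1 (neighbors: 4)
  deg(4) = 1 (neighbors: 3)
  deg(5) = 2 (neighbors: 1, 7)
  deg(6) = 0 (neighbors: none)
  deg(7) = 1 (neighbors: 5)

Step 2: Sum all degrees:
  2 + 1 + 1 + 1 + 2 + 0 + 1 = 8

Verification: sum of degrees = 2 * |E| = 2 * 4 = 8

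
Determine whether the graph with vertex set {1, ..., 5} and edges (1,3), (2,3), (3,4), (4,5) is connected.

Step 1: Build adjacency list from edges:
  1: 3
  2: 3
  3: 1, 2, 4
  4: 3, 5
  5: 4

Step 2: Run BFS/DFS from vertex 1:
  Visited: {1, 3, 2, 4, 5}
  Reached 5 of 5 vertices

Step 3: All 5 vertices reached from vertex 1, so the graph is connected.
Answer: Yes, the graph is connected.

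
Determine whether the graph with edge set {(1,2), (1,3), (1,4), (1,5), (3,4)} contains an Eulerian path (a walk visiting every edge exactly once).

Step 1: Find the degree of each vertex:
  deg(1) = 4
  deg(2) = 1
  deg(3) = 2
  deg(4) = 2
  deg(5) = 1

Step 2: Count vertices with odd degree:
  Odd-degree vertices: 2, 5 (2 total)

Step 3: Apply Euler's theorem:
  - Eulerian circuit exists iff graph is connected and all vertices have even degree
  - Eulerian path exists iff graph is connected and has 0 or 2 odd-degree vertices

Graph is connected with exactly 2 odd-degree vertices (2, 5).
Eulerian path exists (starting and ending at the odd-degree vertices), but no Eulerian circuit.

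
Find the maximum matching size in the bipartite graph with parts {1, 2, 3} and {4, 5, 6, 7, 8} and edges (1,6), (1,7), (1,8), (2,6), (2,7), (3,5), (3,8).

Step 1: List the neighbors of each left vertex:
  1: 6, 7, 8
  2: 6, 7
  3: 5, 8

Step 2: Greedily match left vertices, then look for augmenting paths:
  Match 1 -- 6
  Match 2 -- 7
  Match 3 -- 5
  No augmenting path remains.

Step 3: Verify this is maximum:
  Matching size 3 = min(|L|, |R|) = min(3, 5), which is an upper bound, so this matching is maximum.

Maximum matching: {(1,6), (2,7), (3,5)}
Size: 3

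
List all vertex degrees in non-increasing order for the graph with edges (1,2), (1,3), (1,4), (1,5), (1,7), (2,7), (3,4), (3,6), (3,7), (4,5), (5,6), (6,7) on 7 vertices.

Step 1: Count edges incident to each vertex:
  deg(1) = 5 (neighbors: 2, 3, 4, 5, 7)
  deg(2) = 2 (neighbors: 1, 7)
  deg(3) = 4 (neighbors: 1, 4, 6, 7)
  deg(4) = 3 (neighbors: 1, 3, 5)
  deg(5) = 3 (neighbors: 1, 4, 6)
  deg(6) = 3 (neighbors: 3, 5, 7)
  deg(7) = 4 (neighbors: 1, 2, 3, 6)

Step 2: Sort degrees in non-increasing order:
  Degrees: [5, 2, 4, 3, 3, 3, 4] -> sorted: [5, 4, 4, 3, 3, 3, 2]

Degree sequence: [5, 4, 4, 3, 3, 3, 2]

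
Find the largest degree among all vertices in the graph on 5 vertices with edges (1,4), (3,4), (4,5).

Step 1: Count edges incident to each vertex:
  deg(1) = 1 (neighbors: 4)
  deg(2) = 0 (neighbors: none)
  deg(3) = 1 (neighbors: 4)
  deg(4) = 3 (neighbors: 1, 3, 5)
  deg(5) = 1 (neighbors: 4)

Step 2: Find maximum:
  max(1, 0, 1, 3, 1) = 3 (vertex 4)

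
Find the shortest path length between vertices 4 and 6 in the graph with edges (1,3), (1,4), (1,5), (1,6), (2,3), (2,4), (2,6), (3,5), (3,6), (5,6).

Step 1: Build adjacency list:
  1: 3, 4, 5, 6
  2: 3, 4, 6
  3: 1, 2, 5, 6
  4: 1, 2
  5: 1, 3, 6
  6: 1, 2, 3, 5

Step 2: BFS from vertex 4 to find shortest path to 6:
  vertex 1 reached at distance 1
  vertex 2 reached at distance 1
  vertex 3 reached at distance 2
  vertex 5 reached at distance 2
  vertex 6 reached at distance 2

Step 3: Shortest path: 4 -> 1 -> 6
Path length: 2 edges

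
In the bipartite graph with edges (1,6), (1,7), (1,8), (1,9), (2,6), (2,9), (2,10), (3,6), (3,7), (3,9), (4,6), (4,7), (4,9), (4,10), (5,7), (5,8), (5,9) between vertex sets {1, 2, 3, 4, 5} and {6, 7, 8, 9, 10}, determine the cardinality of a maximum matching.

Step 1: List the neighbors of each left vertex:
  1: 6, 7, 8, 9
  2: 6, 9, 10
  3: 6, 7, 9
  4: 6, 7, 9, 10
  5: 7, 8, 9

Step 2: Greedily match left vertices, then look for augmenting paths:
  Match 1 -- 6
  Match 2 -- 9
  Match 3 -- 7
  Match 4 -- 10
  Match 5 -- 8
  No augmenting path remains.

Step 3: Verify this is maximum:
  Matching size 5 = min(|L|, |R|) = min(5, 5), which is an upper bound, so this matching is maximum.

Maximum matching: {(1,6), (2,9), (3,7), (4,10), (5,8)}
Size: 5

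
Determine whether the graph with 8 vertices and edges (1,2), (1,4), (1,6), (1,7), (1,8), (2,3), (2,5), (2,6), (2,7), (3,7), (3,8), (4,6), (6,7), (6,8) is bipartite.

Step 1: Attempt 2-coloring using BFS:
  Start at vertex 1, assign color 0
  Color vertex 2 with color 1 (neighbor of 1)
  Color vertex 4 with color 1 (neighbor of 1)
  Color vertex 6 with color 1 (neighbor of 1)
  Color vertex 7 with color 1 (neighbor of 1)
  Color vertex 8 with color 1 (neighbor of 1)
  Color vertex 3 with color 0 (neighbor of 2)
  Color vertex 5 with color 0 (neighbor of 2)

Step 2: Conflict found! Vertices 2 and 6 are adjacent but have the same color.
This means the graph contains an odd cycle.

The graph is NOT bipartite.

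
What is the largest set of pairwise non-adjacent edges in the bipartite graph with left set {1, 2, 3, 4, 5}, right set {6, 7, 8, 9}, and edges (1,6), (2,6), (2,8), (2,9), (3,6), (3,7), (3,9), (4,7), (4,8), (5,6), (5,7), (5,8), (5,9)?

Step 1: List the neighbors of each left vertex:
  1: 6
  2: 6, 8, 9
  3: 6, 7, 9
  4: 7, 8
  5: 6, 7, 8, 9

Step 2: Greedily match left vertices, then look for augmenting paths:
  Match 1 -- 6
  Match 2 -- 8
  Match 3 -- 7
  Match 5 -- 9
  No augmenting path remains.

Step 3: Verify this is maximum:
  Matching size 4 = min(|L|, |R|) = min(5, 4), which is an upper bound, so this matching is maximum.

Maximum matching: {(1,6), (2,8), (3,7), (5,9)}
Size: 4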